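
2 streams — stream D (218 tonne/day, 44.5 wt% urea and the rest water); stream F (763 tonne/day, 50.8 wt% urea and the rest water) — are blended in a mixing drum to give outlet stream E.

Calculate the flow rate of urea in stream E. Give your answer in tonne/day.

484.6 tonne/day

urea out = urea in = 218×0.445 + 763×0.508 = 484.61 tonne/day.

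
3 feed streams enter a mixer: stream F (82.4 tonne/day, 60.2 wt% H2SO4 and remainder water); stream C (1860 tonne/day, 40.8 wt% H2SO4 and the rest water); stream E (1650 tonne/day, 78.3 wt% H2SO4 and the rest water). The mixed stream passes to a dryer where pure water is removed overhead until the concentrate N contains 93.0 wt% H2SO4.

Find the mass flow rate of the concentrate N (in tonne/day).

H2SO4 entering = 82.4×0.602 + 1860×0.408 + 1650×0.783 = 2100.4 tonne/day.
All H2SO4 reports to N, so N = 2100.4/0.930 = 2258.5 tonne/day.

2259 tonne/day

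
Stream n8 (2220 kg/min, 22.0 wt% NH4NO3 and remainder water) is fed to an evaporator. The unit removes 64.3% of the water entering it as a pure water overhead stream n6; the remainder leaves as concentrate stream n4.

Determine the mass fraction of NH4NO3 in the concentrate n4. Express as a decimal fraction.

NH4NO3 is not removed: 2220×0.220 = 488.4 kg/min of NH4NO3 enters n4.
water entering = 2220×0.780 = 1731.6 kg/min; overhead removed = 0.643×1731.6 = 1113.4 kg/min.
Concentrate = 2220 − 1113.4 = 1106.6 kg/min.
Mass fraction = 488.4/1106.6 = 0.441.

0.441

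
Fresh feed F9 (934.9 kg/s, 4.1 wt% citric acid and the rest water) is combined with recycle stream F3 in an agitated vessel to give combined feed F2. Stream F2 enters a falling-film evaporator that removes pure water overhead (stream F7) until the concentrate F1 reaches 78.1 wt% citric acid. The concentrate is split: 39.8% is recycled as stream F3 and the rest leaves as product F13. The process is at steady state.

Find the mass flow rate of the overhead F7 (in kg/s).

Overall citric acid balance (none leaves overhead): citric acid in fresh feed = citric acid in product, i.e. 934.9×0.041 = (1−0.398)·F1·0.781.
F1 = 38.331/(0.781×0.602) = 81.527 kg/s.
Recycle F3 = 0.398×81.527 = 32.448 kg/s.
Combined feed F2 = 934.9 + 32.448 = 967.35 kg/s.
Overhead F7 = F2 − F1 = 967.35 − 81.527 = 885.82 kg/s.

885.8 kg/s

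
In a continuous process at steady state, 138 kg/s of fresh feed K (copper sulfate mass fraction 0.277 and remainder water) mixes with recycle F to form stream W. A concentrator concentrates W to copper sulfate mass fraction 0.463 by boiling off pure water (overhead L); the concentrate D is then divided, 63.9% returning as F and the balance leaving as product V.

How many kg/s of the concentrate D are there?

Overall copper sulfate balance (none leaves overhead): copper sulfate in fresh feed = copper sulfate in product, i.e. 138×0.277 = (1−0.639)·D·0.463.
D = 38.226/(0.463×0.361) = 228.7 kg/s.

228.7 kg/s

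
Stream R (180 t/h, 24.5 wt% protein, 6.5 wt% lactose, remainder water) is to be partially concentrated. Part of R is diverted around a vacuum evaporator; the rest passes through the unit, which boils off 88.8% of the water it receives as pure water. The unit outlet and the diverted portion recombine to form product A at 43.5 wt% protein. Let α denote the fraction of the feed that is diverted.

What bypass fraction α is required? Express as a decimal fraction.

0.287

All 180×0.245 = 44.1 t/h of protein reaches A, so A = 44.1/0.435 = 101.38 t/h and vapour = 78.621 t/h.
The evaporator receives (1−α)·180 of feed at 0.690 water and removes 0.888 of that water:
0.888×0.690×(1−α)×180 = 78.621
(1−α) = 78.621/110.29 = 0.7129;  α = 0.2871.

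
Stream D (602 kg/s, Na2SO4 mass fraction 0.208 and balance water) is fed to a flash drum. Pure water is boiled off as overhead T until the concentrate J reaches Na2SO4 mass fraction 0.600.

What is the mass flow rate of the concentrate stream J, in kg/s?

208.7 kg/s

Na2SO4 is conserved: 602×0.208 = 125.22 kg/s all reports to the concentrate.
Concentrate = 125.22/(target fraction) = 208.69 kg/s.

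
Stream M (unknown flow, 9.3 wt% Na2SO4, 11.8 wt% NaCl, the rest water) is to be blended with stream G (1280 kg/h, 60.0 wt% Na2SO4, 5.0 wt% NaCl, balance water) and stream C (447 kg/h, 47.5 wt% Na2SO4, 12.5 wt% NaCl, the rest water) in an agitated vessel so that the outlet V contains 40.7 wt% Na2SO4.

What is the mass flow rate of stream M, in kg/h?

Let M be the unknown flow. Total out = 1727 + M.
Na2SO4 balance: 980.33 + 0.093·M = 0.407·(1727 + M)
(0.093 − 0.407)·M = 0.407×1727 − 980.33 = -277.44
M = -277.44 / -0.314 = 883.55 kg/h

883.6 kg/h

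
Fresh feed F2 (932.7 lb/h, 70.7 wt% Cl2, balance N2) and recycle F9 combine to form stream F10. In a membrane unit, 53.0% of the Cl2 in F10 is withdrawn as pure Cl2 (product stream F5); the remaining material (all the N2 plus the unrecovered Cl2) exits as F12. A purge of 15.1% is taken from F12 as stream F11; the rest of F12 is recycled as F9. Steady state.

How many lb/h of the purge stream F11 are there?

351.2 lb/h

N2 enters only via F2 and leaves only via the purge: 932.7×0.293 = 0.151×(N2 in F12), and the membrane unit passes all N2, so N2 in F10 = N2 in F12 = 1809.8 lb/h.
Cl2 in F10: m_A = 932.7×0.707 + (1−0.151)·(1−0.530)·m_A, so m_A = 659.42/0.6010 = 1097.3 lb/h.
F12 = (1−0.530)×1097.3 + 1809.8 = 2325.5 lb/h.
Purge F11 = 0.151×2325.5 = 351.15 lb/h.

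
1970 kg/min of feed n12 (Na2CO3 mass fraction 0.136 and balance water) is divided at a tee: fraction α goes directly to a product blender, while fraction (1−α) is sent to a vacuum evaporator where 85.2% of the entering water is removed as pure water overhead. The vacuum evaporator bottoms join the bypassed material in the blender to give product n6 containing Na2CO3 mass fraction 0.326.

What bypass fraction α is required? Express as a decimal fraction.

0.208

All 1970×0.136 = 267.92 kg/min of Na2CO3 reaches n6, so n6 = 267.92/0.326 = 821.84 kg/min and vapour = 1148.2 kg/min.
The evaporator receives (1−α)·1970 of feed at 0.864 water and removes 0.852 of that water:
0.852×0.864×(1−α)×1970 = 1148.2
(1−α) = 1148.2/1450.2 = 0.7917;  α = 0.2083.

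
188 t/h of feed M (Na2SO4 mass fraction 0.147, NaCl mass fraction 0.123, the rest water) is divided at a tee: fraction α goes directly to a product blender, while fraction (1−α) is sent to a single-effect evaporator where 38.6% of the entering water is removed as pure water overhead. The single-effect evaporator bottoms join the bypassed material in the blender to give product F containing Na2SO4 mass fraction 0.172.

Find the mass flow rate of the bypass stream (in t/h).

All 188×0.147 = 27.636 t/h of Na2SO4 reaches F, so F = 27.636/0.172 = 160.67 t/h and vapour = 27.326 t/h.
The evaporator receives (1−α)·188 of feed at 0.730 water and removes 0.386 of that water:
0.386×0.730×(1−α)×188 = 27.326
(1−α) = 27.326/52.975 = 0.5158;  α = 0.4842.
Bypass flow = 0.4842×188 = 91.025 t/h.

91.03 t/h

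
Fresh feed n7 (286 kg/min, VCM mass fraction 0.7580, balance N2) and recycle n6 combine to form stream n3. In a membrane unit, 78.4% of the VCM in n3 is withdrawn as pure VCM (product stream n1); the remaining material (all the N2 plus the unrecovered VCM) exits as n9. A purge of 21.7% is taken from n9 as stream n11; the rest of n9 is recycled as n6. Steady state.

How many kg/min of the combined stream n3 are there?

579.9 kg/min

N2 enters only via n7 and leaves only via the purge: 286×0.242 = 0.217×(N2 in n9), and the membrane unit passes all N2, so N2 in n3 = N2 in n9 = 318.95 kg/min.
VCM in n3: m_A = 286×0.758 + (1−0.217)·(1−0.784)·m_A, so m_A = 216.79/0.8309 = 260.92 kg/min.
n3 = 260.92 + 318.95 = 579.87 kg/min.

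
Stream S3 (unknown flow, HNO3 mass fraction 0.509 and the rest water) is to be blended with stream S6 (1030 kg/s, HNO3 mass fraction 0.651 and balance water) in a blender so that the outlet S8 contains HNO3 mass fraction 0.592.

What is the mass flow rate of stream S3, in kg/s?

Let S3 be the unknown flow. Total out = 1030 + S3.
HNO3 balance: 670.53 + 0.509·S3 = 0.592·(1030 + S3)
(0.509 − 0.592)·S3 = 0.592×1030 − 670.53 = -60.77
S3 = -60.77 / -0.083 = 732.17 kg/s

732.2 kg/s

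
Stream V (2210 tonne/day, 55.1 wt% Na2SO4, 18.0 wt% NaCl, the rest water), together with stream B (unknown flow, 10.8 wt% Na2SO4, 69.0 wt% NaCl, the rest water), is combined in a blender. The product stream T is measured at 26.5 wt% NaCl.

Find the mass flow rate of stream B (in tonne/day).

442 tonne/day

Let B be the unknown flow. Total out = 2210 + B.
NaCl balance: 397.8 + 0.690·B = 0.265·(2210 + B)
(0.690 − 0.265)·B = 0.265×2210 − 397.8 = 187.85
B = 187.85 / 0.425 = 442 tonne/day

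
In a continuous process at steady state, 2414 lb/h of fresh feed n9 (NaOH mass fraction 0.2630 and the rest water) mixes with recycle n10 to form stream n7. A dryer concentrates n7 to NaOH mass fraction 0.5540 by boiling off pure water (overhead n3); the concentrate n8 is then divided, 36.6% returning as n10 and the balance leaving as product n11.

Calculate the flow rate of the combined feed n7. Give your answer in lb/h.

3076 lb/h

Overall NaOH balance (none leaves overhead): NaOH in fresh feed = NaOH in product, i.e. 2414×0.263 = (1−0.366)·n8·0.554.
n8 = 634.88/(0.554×0.634) = 1807.6 lb/h.
Recycle n10 = 0.366×1807.6 = 661.57 lb/h.
Combined feed n7 = 2414 + 661.57 = 3075.6 lb/h.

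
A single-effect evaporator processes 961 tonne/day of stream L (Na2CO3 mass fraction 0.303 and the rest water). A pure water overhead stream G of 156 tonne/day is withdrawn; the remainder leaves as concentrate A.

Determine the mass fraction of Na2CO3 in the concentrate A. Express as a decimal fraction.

0.362

Na2CO3 is not removed: 961×0.303 = 291.18 tonne/day of Na2CO3 enters A.
Concentrate = 961 − 156 = 805 tonne/day.
Mass fraction = 291.18/805 = 0.362.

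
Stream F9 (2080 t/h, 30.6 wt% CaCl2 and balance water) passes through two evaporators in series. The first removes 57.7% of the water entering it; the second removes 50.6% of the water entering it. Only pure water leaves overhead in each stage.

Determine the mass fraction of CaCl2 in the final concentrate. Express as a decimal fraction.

water in feed = 2080×0.694 = 1443.5 t/h.
After stage 1: water left = (1−0.577)×1443.5 = 610.61; stream total = 1247.1 t/h.
After stage 2: water left = (1−0.506)×610.61 = 301.64; final concentrate = 938.12 t/h.
CaCl2 fraction = 636.48/938.12 = 0.6785.

0.6785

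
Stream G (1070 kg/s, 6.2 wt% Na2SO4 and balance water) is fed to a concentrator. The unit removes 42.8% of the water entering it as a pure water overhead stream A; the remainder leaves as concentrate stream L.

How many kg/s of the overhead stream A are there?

water entering = 1070×0.938 = 1003.7 kg/s; overhead removed = 0.428×1003.7 = 429.57 kg/s.

429.6 kg/s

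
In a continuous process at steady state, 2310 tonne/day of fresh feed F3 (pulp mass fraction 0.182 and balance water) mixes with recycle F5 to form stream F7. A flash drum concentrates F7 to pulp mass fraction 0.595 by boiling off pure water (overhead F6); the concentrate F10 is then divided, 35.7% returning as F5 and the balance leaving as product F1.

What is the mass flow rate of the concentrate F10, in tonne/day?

1099 tonne/day

Overall pulp balance (none leaves overhead): pulp in fresh feed = pulp in product, i.e. 2310×0.182 = (1−0.357)·F10·0.595.
F10 = 420.42/(0.595×0.643) = 1098.9 tonne/day.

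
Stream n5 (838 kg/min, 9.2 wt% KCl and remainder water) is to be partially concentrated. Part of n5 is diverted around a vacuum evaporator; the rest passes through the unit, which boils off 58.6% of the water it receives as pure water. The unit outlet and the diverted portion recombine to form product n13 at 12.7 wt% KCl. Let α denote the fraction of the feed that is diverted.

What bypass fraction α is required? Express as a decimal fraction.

0.482

All 838×0.092 = 77.096 kg/min of KCl reaches n13, so n13 = 77.096/0.127 = 607.06 kg/min and vapour = 230.94 kg/min.
The evaporator receives (1−α)·838 of feed at 0.908 water and removes 0.586 of that water:
0.586×0.908×(1−α)×838 = 230.94
(1−α) = 230.94/445.89 = 0.5179;  α = 0.4821.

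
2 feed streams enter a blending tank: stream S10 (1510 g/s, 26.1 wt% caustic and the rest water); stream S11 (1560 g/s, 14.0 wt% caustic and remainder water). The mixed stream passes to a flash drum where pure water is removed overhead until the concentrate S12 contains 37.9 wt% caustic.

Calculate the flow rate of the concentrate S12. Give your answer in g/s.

caustic entering = 1510×0.261 + 1560×0.140 = 612.51 g/s.
All caustic reports to S12, so S12 = 612.51/0.379 = 1616.1 g/s.

1616 g/s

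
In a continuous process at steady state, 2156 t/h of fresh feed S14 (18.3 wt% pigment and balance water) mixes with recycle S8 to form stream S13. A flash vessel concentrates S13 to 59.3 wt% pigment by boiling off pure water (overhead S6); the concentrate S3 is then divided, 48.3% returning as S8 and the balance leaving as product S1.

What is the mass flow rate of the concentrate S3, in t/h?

Overall pigment balance (none leaves overhead): pigment in fresh feed = pigment in product, i.e. 2156×0.183 = (1−0.483)·S3·0.593.
S3 = 394.55/(0.593×0.517) = 1286.9 t/h.

1287 t/h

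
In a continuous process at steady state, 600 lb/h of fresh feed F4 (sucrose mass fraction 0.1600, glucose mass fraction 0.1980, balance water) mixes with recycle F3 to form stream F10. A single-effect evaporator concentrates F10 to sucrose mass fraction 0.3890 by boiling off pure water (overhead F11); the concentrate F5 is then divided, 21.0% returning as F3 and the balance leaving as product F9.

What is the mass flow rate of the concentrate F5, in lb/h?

Overall sucrose balance (none leaves overhead): sucrose in fresh feed = sucrose in product, i.e. 600×0.160 = (1−0.210)·F5·0.389.
F5 = 96/(0.389×0.790) = 312.39 lb/h.

312.4 lb/h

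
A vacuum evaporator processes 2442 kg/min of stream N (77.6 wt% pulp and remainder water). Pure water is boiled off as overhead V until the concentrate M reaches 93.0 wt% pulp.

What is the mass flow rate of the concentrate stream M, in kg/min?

pulp is conserved: 2442×0.776 = 1895 kg/min all reports to the concentrate.
Concentrate = 1895/(target fraction) = 2037.6 kg/min.

2038 kg/min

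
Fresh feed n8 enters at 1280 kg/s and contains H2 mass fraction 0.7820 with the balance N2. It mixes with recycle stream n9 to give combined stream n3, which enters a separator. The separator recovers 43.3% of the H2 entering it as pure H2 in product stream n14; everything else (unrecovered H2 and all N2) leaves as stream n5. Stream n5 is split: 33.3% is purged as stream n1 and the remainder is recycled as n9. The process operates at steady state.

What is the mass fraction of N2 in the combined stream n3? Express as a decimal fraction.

0.3423

N2 enters only via n8 and leaves only via the purge: 1280×0.218 = 0.333×(N2 in n5), and the separator passes all N2, so N2 in n3 = N2 in n5 = 837.96 kg/s.
H2 in n3: m_A = 1280×0.782 + (1−0.333)·(1−0.433)·m_A, so m_A = 1001/0.6218 = 1609.7 kg/s.
n3 = 1609.7 + 837.96 = 2447.7 kg/s.
N2 fraction in n3 = 837.96/2447.7 = 0.3423.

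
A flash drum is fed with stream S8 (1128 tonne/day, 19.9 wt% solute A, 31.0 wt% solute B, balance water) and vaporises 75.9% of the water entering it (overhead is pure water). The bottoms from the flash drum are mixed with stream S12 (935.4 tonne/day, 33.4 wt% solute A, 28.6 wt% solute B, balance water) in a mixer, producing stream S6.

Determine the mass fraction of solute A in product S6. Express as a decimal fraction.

0.327

Vapour removed = 0.759×0.491×1128 = 420.37 tonne/day; concentrate = 707.63 tonne/day.
solute A reaching the mixer = 224.47 (from concentrate) + 935.4×0.334 = 536.9 tonne/day.
Product flow = 707.63 + 935.4 = 1643 tonne/day; solute A fraction = 0.327.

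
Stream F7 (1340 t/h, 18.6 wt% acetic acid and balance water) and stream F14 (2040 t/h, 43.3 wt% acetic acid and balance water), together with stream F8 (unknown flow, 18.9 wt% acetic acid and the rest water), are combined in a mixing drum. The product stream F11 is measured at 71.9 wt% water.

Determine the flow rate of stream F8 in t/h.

1987 t/h

Let F8 be the unknown flow. Total out = 3380 + F8.
water balance: 2247.4 + 0.811·F8 = 0.719·(3380 + F8)
(0.811 − 0.719)·F8 = 0.719×3380 − 2247.4 = 182.78
F8 = 182.78 / 0.092 = 1986.7 t/h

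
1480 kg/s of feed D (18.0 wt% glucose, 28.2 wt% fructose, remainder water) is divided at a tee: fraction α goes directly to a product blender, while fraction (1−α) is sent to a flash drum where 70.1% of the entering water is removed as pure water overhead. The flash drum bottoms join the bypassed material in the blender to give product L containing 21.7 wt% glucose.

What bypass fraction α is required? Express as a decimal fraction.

All 1480×0.180 = 266.4 kg/s of glucose reaches L, so L = 266.4/0.217 = 1227.6 kg/s and vapour = 252.35 kg/s.
The evaporator receives (1−α)·1480 of feed at 0.538 water and removes 0.701 of that water:
0.701×0.538×(1−α)×1480 = 252.35
(1−α) = 252.35/558.16 = 0.4521;  α = 0.5479.

0.548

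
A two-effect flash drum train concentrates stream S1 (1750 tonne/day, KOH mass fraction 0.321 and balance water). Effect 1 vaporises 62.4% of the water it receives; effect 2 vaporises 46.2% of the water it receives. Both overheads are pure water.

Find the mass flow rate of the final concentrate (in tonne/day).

802.1 tonne/day

water in feed = 1750×0.679 = 1188.2 tonne/day.
After stage 1: water left = (1−0.624)×1188.2 = 446.78; stream total = 1008.5 tonne/day.
After stage 2: water left = (1−0.462)×446.78 = 240.37; final concentrate = 802.12 tonne/day.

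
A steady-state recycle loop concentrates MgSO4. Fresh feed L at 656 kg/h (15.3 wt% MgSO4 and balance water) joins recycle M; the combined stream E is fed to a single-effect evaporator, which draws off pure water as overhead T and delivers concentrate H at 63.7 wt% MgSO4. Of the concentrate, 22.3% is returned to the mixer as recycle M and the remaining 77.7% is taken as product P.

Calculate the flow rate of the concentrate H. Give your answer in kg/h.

Overall MgSO4 balance (none leaves overhead): MgSO4 in fresh feed = MgSO4 in product, i.e. 656×0.153 = (1−0.223)·H·0.637.
H = 100.37/(0.637×0.777) = 202.78 kg/h.

202.8 kg/h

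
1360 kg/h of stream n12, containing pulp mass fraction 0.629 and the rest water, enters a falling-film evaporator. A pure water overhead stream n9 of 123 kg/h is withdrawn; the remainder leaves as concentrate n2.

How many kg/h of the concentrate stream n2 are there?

Concentrate = 1360 − 123 = 1237 kg/h.

1237 kg/h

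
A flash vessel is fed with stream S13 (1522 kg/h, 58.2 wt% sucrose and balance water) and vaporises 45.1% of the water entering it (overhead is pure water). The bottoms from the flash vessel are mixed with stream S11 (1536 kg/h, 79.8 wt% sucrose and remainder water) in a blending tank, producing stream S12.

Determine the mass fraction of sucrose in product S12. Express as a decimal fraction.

0.7620

Vapour removed = 0.451×0.418×1522 = 286.92 kg/h; concentrate = 1235.1 kg/h.
sucrose reaching the mixer = 885.8 (from concentrate) + 1536×0.798 = 2111.5 kg/h.
Product flow = 1235.1 + 1536 = 2771.1 kg/h; sucrose fraction = 0.7620.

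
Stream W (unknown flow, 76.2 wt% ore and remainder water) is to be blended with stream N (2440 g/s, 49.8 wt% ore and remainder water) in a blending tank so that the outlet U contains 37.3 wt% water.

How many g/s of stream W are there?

2332 g/s

Let W be the unknown flow. Total out = 2440 + W.
water balance: 1224.9 + 0.238·W = 0.373·(2440 + W)
(0.238 − 0.373)·W = 0.373×2440 − 1224.9 = -314.76
W = -314.76 / -0.135 = 2331.6 g/s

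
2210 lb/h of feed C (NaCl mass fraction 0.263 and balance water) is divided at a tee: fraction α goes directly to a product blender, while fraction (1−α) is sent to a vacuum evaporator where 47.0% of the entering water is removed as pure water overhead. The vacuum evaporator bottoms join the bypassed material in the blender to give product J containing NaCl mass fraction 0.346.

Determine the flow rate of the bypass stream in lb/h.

679.5 lb/h

All 2210×0.263 = 581.23 lb/h of NaCl reaches J, so J = 581.23/0.346 = 1679.9 lb/h and vapour = 530.14 lb/h.
The evaporator receives (1−α)·2210 of feed at 0.737 water and removes 0.470 of that water:
0.470×0.737×(1−α)×2210 = 530.14
(1−α) = 530.14/765.52 = 0.6925;  α = 0.3075.
Bypass flow = 0.3075×2210 = 679.52 lb/h.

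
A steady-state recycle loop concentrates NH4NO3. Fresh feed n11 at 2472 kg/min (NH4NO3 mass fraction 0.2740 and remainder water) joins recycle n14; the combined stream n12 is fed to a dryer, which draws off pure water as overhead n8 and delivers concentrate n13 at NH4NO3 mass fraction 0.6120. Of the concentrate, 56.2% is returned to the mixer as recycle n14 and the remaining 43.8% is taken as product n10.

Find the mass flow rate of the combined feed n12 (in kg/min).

3892 kg/min

Overall NH4NO3 balance (none leaves overhead): NH4NO3 in fresh feed = NH4NO3 in product, i.e. 2472×0.274 = (1−0.562)·n13·0.612.
n13 = 677.33/(0.612×0.438) = 2526.8 kg/min.
Recycle n14 = 0.562×2526.8 = 1420.1 kg/min.
Combined feed n12 = 2472 + 1420.1 = 3892.1 kg/min.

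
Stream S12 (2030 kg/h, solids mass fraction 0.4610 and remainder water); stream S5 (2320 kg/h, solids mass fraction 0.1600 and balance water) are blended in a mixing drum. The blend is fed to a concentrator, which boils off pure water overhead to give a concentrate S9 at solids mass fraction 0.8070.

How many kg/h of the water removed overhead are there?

2730 kg/h

solids entering = 2030×0.461 + 2320×0.160 = 1307 kg/h.
All solids reports to S9, so S9 = 1307/0.807 = 1619.6 kg/h.
Total feed = 4350 kg/h; overhead = 4350 − 1619.6 = 2730.4 kg/h.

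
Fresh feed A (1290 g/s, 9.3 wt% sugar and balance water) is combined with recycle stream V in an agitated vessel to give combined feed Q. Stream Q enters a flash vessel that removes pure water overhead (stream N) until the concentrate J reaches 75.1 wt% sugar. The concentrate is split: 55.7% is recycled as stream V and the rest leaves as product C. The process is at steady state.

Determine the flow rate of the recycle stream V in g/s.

200.9 g/s

Overall sugar balance (none leaves overhead): sugar in fresh feed = sugar in product, i.e. 1290×0.093 = (1−0.557)·J·0.751.
J = 119.97/(0.751×0.443) = 360.6 g/s.
Recycle V = 0.557×360.6 = 200.86 g/s.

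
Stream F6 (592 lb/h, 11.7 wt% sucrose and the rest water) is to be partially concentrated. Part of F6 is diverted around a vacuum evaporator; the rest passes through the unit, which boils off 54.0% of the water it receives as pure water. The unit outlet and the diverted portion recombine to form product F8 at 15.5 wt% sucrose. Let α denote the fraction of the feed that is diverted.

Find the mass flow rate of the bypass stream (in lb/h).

287.6 lb/h

All 592×0.117 = 69.264 lb/h of sucrose reaches F8, so F8 = 69.264/0.155 = 446.86 lb/h and vapour = 145.14 lb/h.
The evaporator receives (1−α)·592 of feed at 0.883 water and removes 0.540 of that water:
0.540×0.883×(1−α)×592 = 145.14
(1−α) = 145.14/282.28 = 0.5142;  α = 0.4858.
Bypass flow = 0.4858×592 = 287.62 lb/h.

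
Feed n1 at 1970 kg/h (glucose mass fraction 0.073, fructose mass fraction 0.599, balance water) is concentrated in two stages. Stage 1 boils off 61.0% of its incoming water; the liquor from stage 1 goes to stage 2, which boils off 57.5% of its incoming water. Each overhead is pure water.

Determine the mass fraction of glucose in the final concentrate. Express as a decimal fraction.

0.101

water in feed = 1970×0.328 = 646.16 kg/h.
After stage 1: water left = (1−0.610)×646.16 = 252; stream total = 1575.8 kg/h.
After stage 2: water left = (1−0.575)×252 = 107.1; final concentrate = 1430.9 kg/h.
glucose fraction = 143.81/1430.9 = 0.101.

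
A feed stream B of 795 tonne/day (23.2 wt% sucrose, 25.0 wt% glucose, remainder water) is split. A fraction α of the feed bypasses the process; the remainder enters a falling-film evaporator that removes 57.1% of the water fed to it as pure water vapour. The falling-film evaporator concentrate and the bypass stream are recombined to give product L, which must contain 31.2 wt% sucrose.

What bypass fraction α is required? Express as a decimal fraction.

All 795×0.232 = 184.44 tonne/day of sucrose reaches L, so L = 184.44/0.312 = 591.15 tonne/day and vapour = 203.85 tonne/day.
The evaporator receives (1−α)·795 of feed at 0.518 water and removes 0.571 of that water:
0.571×0.518×(1−α)×795 = 203.85
(1−α) = 203.85/235.14 = 0.8669;  α = 0.1331.

0.133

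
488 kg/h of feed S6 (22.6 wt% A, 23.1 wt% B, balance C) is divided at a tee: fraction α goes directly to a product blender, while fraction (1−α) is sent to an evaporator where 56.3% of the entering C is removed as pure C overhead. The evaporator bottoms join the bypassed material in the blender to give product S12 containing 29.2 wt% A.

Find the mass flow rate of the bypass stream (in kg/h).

127.2 kg/h

All 488×0.226 = 110.29 kg/h of A reaches S12, so S12 = 110.29/0.292 = 377.7 kg/h and vapour = 110.3 kg/h.
The evaporator receives (1−α)·488 of feed at 0.543 C and removes 0.563 of that C:
0.563×0.543×(1−α)×488 = 110.3
(1−α) = 110.3/149.19 = 0.7394;  α = 0.2606.
Bypass flow = 0.2606×488 = 127.19 kg/h.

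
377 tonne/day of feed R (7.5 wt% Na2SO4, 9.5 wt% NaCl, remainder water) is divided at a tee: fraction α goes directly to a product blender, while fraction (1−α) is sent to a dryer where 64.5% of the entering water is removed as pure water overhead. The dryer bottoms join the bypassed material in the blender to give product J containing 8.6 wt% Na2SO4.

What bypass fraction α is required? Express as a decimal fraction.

All 377×0.075 = 28.275 tonne/day of Na2SO4 reaches J, so J = 28.275/0.086 = 328.78 tonne/day and vapour = 48.221 tonne/day.
The evaporator receives (1−α)·377 of feed at 0.830 water and removes 0.645 of that water:
0.645×0.830×(1−α)×377 = 48.221
(1−α) = 48.221/201.83 = 0.2389;  α = 0.7611.

0.761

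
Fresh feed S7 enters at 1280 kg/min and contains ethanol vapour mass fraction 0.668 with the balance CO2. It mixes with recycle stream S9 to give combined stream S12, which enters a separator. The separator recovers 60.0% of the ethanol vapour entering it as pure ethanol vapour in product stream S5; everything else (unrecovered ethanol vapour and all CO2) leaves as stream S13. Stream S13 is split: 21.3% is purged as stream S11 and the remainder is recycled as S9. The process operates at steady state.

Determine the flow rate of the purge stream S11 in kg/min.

531.3 kg/min

CO2 enters only via S7 and leaves only via the purge: 1280×0.332 = 0.213×(CO2 in S13), and the separator passes all CO2, so CO2 in S12 = CO2 in S13 = 1995.1 kg/min.
ethanol vapour in S12: m_A = 1280×0.668 + (1−0.213)·(1−0.600)·m_A, so m_A = 855.04/0.6852 = 1247.9 kg/min.
S13 = (1−0.600)×1247.9 + 1995.1 = 2494.3 kg/min.
Purge S11 = 0.213×2494.3 = 531.28 kg/min.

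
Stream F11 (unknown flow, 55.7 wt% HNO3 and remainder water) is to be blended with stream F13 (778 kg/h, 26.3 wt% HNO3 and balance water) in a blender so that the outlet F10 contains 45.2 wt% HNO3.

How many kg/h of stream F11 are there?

Let F11 be the unknown flow. Total out = 778 + F11.
HNO3 balance: 204.61 + 0.557·F11 = 0.452·(778 + F11)
(0.557 − 0.452)·F11 = 0.452×778 − 204.61 = 147.04
F11 = 147.04 / 0.105 = 1400.4 kg/h

1400 kg/h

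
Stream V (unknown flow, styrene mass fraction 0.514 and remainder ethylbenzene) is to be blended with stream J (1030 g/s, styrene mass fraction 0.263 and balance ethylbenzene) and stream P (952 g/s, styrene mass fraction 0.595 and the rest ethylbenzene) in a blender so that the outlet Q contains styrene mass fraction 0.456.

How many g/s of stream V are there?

1146 g/s

Let V be the unknown flow. Total out = 1982 + V.
styrene balance: 837.33 + 0.514·V = 0.456·(1982 + V)
(0.514 − 0.456)·V = 0.456×1982 − 837.33 = 66.462
V = 66.462 / 0.058 = 1145.9 g/s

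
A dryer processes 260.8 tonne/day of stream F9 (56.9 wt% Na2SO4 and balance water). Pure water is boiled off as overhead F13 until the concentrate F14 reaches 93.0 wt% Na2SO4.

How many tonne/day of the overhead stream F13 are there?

101.2 tonne/day

Na2SO4 is conserved: 260.8×0.569 = 148.4 tonne/day all reports to the concentrate.
Concentrate = 148.4/(target fraction) = 159.56 tonne/day.
Overhead = 260.8 − 159.56 = 101.24 tonne/day.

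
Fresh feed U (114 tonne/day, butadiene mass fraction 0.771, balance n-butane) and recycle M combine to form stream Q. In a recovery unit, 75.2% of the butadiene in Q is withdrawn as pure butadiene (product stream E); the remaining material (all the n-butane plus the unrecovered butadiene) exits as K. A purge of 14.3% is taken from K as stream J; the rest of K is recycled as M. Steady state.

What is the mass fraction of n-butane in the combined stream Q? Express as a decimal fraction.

n-butane enters only via U and leaves only via the purge: 114×0.229 = 0.143×(n-butane in K), and the recovery unit passes all n-butane, so n-butane in Q = n-butane in K = 182.56 tonne/day.
butadiene in Q: m_A = 114×0.771 + (1−0.143)·(1−0.752)·m_A, so m_A = 87.894/0.7875 = 111.62 tonne/day.
Q = 111.62 + 182.56 = 294.18 tonne/day.
n-butane fraction in Q = 182.56/294.18 = 0.621.

0.621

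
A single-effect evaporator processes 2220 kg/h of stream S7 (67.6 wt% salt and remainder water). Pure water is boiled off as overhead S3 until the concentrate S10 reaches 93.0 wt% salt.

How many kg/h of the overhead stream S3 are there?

salt is conserved: 2220×0.676 = 1500.7 kg/h all reports to the concentrate.
Concentrate = 1500.7/(target fraction) = 1613.7 kg/h.
Overhead = 2220 − 1613.7 = 606.32 kg/h.

606.3 kg/h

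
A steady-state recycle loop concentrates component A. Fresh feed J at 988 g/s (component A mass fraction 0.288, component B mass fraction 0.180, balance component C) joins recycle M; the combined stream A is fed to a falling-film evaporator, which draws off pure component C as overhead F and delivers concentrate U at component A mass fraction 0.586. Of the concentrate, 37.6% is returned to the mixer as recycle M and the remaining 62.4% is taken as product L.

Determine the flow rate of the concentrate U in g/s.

778.2 g/s

Overall component A balance (none leaves overhead): component A in fresh feed = component A in product, i.e. 988×0.288 = (1−0.376)·U·0.586.
U = 284.54/(0.586×0.624) = 778.16 g/s.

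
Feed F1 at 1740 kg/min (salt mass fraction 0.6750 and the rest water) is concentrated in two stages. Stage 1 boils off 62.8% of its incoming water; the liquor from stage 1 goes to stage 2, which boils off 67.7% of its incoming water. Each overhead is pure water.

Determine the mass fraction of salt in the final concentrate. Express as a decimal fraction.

water in feed = 1740×0.325 = 565.5 kg/min.
After stage 1: water left = (1−0.628)×565.5 = 210.37; stream total = 1384.9 kg/min.
After stage 2: water left = (1−0.677)×210.37 = 67.948; final concentrate = 1242.4 kg/min.
salt fraction = 1174.5/1242.4 = 0.9453.

0.9453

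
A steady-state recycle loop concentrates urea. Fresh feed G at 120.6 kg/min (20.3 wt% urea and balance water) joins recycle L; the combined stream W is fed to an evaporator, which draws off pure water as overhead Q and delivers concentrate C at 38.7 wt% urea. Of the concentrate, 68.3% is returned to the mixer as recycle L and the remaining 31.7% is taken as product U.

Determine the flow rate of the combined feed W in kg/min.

Overall urea balance (none leaves overhead): urea in fresh feed = urea in product, i.e. 120.6×0.203 = (1−0.683)·C·0.387.
C = 24.482/(0.387×0.317) = 199.56 kg/min.
Recycle L = 0.683×199.56 = 136.3 kg/min.
Combined feed W = 120.6 + 136.3 = 256.9 kg/min.

256.9 kg/min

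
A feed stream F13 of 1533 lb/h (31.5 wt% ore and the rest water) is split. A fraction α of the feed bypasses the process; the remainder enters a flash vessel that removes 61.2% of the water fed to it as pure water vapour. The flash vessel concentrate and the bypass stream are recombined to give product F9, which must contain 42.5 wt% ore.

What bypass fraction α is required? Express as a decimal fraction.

All 1533×0.315 = 482.89 lb/h of ore reaches F9, so F9 = 482.89/0.425 = 1136.2 lb/h and vapour = 396.78 lb/h.
The evaporator receives (1−α)·1533 of feed at 0.685 water and removes 0.612 of that water:
0.612×0.685×(1−α)×1533 = 396.78
(1−α) = 396.78/642.66 = 0.6174;  α = 0.3826.

0.383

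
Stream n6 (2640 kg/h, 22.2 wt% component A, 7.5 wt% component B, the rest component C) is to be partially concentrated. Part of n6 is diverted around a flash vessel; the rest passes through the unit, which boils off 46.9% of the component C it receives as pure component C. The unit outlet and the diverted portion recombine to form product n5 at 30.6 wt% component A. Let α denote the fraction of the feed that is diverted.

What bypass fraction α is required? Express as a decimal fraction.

All 2640×0.222 = 586.08 kg/h of component A reaches n5, so n5 = 586.08/0.306 = 1915.3 kg/h and vapour = 724.71 kg/h.
The evaporator receives (1−α)·2640 of feed at 0.703 component C and removes 0.469 of that component C:
0.469×0.703×(1−α)×2640 = 724.71
(1−α) = 724.71/870.43 = 0.8326;  α = 0.1674.

0.167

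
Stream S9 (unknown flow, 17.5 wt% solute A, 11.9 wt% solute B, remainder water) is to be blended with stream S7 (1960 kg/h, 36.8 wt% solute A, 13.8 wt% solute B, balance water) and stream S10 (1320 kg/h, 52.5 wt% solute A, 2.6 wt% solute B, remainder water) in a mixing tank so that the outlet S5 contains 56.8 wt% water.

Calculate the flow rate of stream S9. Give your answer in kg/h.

2189 kg/h

Let S9 be the unknown flow. Total out = 3280 + S9.
water balance: 1560.9 + 0.706·S9 = 0.568·(3280 + S9)
(0.706 − 0.568)·S9 = 0.568×3280 − 1560.9 = 302.12
S9 = 302.12 / 0.138 = 2189.3 kg/h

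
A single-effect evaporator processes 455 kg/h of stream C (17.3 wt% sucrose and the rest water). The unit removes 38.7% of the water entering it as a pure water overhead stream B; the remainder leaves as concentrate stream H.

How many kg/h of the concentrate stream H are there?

water entering = 455×0.827 = 376.28 kg/h; overhead removed = 0.387×376.28 = 145.62 kg/h.
Concentrate = 455 − 145.62 = 309.38 kg/h.

309.4 kg/h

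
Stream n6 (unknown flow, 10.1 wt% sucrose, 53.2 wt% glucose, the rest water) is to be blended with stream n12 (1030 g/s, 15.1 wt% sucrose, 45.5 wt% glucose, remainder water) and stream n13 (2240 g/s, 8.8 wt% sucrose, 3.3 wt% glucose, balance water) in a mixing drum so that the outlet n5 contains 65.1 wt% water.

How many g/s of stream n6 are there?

Let n6 be the unknown flow. Total out = 3270 + n6.
water balance: 2374.8 + 0.367·n6 = 0.651·(3270 + n6)
(0.367 − 0.651)·n6 = 0.651×3270 − 2374.8 = -246.01
n6 = -246.01 / -0.284 = 866.23 g/s

866.2 g/s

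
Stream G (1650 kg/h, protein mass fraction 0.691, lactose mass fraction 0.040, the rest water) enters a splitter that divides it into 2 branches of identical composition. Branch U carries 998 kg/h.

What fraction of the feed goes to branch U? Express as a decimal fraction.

Fraction to U = 998/1650 = 0.6048.

0.605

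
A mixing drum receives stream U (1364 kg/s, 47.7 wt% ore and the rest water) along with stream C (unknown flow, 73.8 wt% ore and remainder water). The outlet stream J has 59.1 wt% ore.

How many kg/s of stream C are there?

Let C be the unknown flow. Total out = 1364 + C.
ore balance: 650.63 + 0.738·C = 0.591·(1364 + C)
(0.738 − 0.591)·C = 0.591×1364 − 650.63 = 155.5
C = 155.5 / 0.147 = 1057.8 kg/s

1058 kg/s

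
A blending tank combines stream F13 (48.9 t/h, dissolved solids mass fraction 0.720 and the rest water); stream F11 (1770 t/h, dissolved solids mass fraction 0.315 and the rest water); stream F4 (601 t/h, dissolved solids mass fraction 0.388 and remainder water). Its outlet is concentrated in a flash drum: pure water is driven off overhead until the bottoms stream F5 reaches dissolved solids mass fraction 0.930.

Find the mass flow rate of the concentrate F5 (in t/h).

888.1 t/h

dissolved solids entering = 48.9×0.720 + 1770×0.315 + 601×0.388 = 825.95 t/h.
All dissolved solids reports to F5, so F5 = 825.95/0.930 = 888.11 t/h.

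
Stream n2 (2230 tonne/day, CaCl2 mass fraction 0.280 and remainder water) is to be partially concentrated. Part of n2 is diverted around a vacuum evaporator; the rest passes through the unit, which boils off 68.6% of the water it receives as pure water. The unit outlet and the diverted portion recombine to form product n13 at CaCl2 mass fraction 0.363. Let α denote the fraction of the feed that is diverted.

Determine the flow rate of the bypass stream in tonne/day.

All 2230×0.280 = 624.4 tonne/day of CaCl2 reaches n13, so n13 = 624.4/0.363 = 1720.1 tonne/day and vapour = 509.89 tonne/day.
The evaporator receives (1−α)·2230 of feed at 0.720 water and removes 0.686 of that water:
0.686×0.720×(1−α)×2230 = 509.89
(1−α) = 509.89/1101.4 = 0.4629;  α = 0.5371.
Bypass flow = 0.5371×2230 = 1197.7 tonne/day.

1198 tonne/day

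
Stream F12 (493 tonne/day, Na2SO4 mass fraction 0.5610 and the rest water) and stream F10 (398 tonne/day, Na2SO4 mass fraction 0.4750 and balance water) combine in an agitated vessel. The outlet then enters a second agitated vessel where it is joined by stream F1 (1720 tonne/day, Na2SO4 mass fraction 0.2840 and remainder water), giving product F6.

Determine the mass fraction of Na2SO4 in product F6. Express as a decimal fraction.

Overall, product flow = 2611 tonne/day.
Na2SO4 in = 493×0.561 + 398×0.475 + 1720×0.284 = 954.1 tonne/day.
Na2SO4 fraction in F6 = 0.3654.

0.3654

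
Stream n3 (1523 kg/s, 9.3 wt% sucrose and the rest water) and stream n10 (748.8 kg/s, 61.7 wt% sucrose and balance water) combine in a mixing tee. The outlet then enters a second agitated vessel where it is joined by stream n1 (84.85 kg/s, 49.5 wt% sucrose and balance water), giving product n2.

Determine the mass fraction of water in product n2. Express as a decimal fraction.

0.7260

Overall, product flow = 2356.7 kg/s.
water in = 1523×0.907 + 748.8×0.383 + 84.85×0.505 = 1711 kg/s.
water fraction in n2 = 0.7260.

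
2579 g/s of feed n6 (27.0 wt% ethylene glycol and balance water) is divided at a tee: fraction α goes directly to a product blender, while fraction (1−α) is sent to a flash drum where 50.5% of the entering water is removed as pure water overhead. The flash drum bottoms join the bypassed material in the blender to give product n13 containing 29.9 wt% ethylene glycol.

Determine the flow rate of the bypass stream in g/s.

1900 g/s

All 2579×0.270 = 696.33 g/s of ethylene glycol reaches n13, so n13 = 696.33/0.299 = 2328.9 g/s and vapour = 250.14 g/s.
The evaporator receives (1−α)·2579 of feed at 0.730 water and removes 0.505 of that water:
0.505×0.730×(1−α)×2579 = 250.14
(1−α) = 250.14/950.75 = 0.2631;  α = 0.7369.
Bypass flow = 0.7369×2579 = 1900.5 g/s.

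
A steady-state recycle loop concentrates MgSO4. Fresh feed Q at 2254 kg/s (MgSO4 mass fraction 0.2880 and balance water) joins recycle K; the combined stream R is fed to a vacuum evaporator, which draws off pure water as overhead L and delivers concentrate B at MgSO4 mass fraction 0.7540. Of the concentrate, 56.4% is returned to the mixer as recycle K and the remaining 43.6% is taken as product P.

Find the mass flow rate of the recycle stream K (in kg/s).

Overall MgSO4 balance (none leaves overhead): MgSO4 in fresh feed = MgSO4 in product, i.e. 2254×0.288 = (1−0.564)·B·0.754.
B = 649.15/(0.754×0.436) = 1974.6 kg/s.
Recycle K = 0.564×1974.6 = 1113.7 kg/s.

1114 kg/s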